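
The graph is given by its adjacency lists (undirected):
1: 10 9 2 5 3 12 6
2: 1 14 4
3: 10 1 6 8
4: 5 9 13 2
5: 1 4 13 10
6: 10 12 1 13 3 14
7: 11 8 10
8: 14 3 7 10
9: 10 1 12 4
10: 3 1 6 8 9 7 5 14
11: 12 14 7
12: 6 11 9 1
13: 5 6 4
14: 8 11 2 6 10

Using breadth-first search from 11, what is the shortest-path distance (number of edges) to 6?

2

Level 0: 11
Level 1: 7, 12, 14
Level 2: 1, 2, 6, 8, 9, 10
Level 3: 3, 4, 5, 13
6 first appears at level 2.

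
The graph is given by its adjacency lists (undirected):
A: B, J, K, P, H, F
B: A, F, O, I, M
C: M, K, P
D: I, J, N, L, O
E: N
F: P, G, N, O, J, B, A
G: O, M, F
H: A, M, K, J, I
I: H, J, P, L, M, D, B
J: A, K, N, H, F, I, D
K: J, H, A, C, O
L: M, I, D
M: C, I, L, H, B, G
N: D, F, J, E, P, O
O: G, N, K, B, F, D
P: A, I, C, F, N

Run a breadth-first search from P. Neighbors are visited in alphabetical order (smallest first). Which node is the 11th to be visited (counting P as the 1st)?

M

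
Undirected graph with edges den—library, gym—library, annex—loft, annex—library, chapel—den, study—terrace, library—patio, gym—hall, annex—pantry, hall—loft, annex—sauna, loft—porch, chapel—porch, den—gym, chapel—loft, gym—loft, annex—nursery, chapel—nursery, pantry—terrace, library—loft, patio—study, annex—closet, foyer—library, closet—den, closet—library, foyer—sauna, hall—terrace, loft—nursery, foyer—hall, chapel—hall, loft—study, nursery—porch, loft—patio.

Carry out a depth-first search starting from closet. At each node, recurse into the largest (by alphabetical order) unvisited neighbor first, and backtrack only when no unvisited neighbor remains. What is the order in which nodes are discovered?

closet library patio study terrace pantry annex sauna foyer hall loft porch nursery chapel den gym

Visit closet
closet → library
library → patio
patio → study
study → terrace
terrace → pantry
pantry → annex
annex → sauna
sauna → foyer
foyer → hall
hall → loft
loft → porch
porch → nursery
nursery → chapel
chapel → den
den → gym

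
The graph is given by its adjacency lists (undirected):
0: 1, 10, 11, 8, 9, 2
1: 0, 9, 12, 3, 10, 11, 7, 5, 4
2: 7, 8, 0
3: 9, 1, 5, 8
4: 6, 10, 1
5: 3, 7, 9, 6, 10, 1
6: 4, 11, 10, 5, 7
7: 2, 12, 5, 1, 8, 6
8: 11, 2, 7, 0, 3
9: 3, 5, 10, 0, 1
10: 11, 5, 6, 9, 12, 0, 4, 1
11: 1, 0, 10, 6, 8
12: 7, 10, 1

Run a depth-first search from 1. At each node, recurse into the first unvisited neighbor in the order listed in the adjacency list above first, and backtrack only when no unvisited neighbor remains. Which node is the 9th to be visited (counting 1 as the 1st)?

9

Visit 1
1 → 0
0 → 10
10 → 11
11 → 6
6 → 4
6 → 5
5 → 3
3 → 9
3 → 8
8 → 2
2 → 7
7 → 12

Visit order: 1, 0, 10, 11, 6, 4, 5, 3, 9, 8, 2, 7, 12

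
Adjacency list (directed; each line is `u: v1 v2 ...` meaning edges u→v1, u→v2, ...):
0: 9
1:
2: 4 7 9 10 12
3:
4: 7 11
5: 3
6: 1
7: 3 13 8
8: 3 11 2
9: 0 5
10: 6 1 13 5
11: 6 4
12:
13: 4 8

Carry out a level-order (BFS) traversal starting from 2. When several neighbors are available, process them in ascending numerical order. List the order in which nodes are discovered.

2 -> 4 -> 7 -> 9 -> 10 -> 12 -> 11 -> 3 -> 8 -> 13 -> 0 -> 5 -> 1 -> 6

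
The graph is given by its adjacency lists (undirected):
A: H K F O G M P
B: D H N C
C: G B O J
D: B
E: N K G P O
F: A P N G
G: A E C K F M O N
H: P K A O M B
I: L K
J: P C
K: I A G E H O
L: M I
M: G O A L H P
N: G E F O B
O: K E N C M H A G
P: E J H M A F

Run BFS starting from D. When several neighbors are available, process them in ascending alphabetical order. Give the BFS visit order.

D B C H N G J O A K M P E F I L

Visit D; enqueue B → queue [B]
Visit B; enqueue C, H, N → queue [C, H, N]
Visit C; enqueue G, J, O → queue [H, N, G, J, O]
Visit H; enqueue A, K, M, P → queue [N, G, J, O, A, K, M, P]
Visit N; enqueue E, F → queue [G, J, O, A, K, M, P, E, F]
Visit G → queue [J, O, A, K, M, P, E, F]
Visit J → queue [O, A, K, M, P, E, F]
Visit O → queue [A, K, M, P, E, F]
Visit A → queue [K, M, P, E, F]
Visit K; enqueue I → queue [M, P, E, F, I]
Visit M; enqueue L → queue [P, E, F, I, L]
Visit P → queue [E, F, I, L]
Visit E → queue [F, I, L]
Visit F → queue [I, L]
Visit I → queue [L]
Visit L → queue []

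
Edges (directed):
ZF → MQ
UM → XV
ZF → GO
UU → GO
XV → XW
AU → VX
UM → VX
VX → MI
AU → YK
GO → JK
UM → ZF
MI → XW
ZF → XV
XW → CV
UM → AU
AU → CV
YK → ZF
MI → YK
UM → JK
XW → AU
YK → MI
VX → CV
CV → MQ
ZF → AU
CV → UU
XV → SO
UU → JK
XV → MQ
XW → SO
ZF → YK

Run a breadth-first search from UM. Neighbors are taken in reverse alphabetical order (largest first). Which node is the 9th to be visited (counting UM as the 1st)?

GO

Visit UM; enqueue ZF, XV, VX, JK, AU → queue [ZF, XV, VX, JK, AU]
Visit ZF; enqueue YK, MQ, GO → queue [XV, VX, JK, AU, YK, MQ, GO]
Visit XV; enqueue XW, SO → queue [VX, JK, AU, YK, MQ, GO, XW, SO]
Visit VX; enqueue MI, CV → queue [JK, AU, YK, MQ, GO, XW, SO, MI, CV]
Visit JK → queue [AU, YK, MQ, GO, XW, SO, MI, CV]
Visit AU → queue [YK, MQ, GO, XW, SO, MI, CV]
Visit YK → queue [MQ, GO, XW, SO, MI, CV]
Visit MQ → queue [GO, XW, SO, MI, CV]
Visit GO → queue [XW, SO, MI, CV]
Visit XW → queue [SO, MI, CV]
Visit SO → queue [MI, CV]
Visit MI → queue [CV]
Visit CV; enqueue UU → queue [UU]
Visit UU → queue []

Visit order: UM, ZF, XV, VX, JK, AU, YK, MQ, GO, XW, SO, MI, CV, UU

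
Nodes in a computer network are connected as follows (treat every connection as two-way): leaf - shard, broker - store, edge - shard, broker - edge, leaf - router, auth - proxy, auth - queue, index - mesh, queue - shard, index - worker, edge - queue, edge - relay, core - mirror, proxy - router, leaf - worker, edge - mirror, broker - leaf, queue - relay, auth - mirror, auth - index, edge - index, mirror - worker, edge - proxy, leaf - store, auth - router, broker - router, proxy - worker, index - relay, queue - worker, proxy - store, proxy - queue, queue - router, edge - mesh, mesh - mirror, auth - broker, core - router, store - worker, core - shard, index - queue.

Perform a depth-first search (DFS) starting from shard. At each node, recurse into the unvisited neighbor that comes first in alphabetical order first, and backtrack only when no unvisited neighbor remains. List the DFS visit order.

shard core mirror auth broker edge index mesh queue proxy router leaf store worker relay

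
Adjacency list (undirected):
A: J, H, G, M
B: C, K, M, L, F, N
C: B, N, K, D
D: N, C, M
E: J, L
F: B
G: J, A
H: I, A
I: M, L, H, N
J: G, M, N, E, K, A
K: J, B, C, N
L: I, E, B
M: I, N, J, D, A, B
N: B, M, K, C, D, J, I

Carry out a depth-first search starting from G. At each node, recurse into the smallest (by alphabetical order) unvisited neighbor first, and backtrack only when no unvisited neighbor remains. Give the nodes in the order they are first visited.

G, A, H, I, L, B, C, D, M, J, E, K, N, F

Visit G
G → A
A → H
H → I
I → L
L → B
B → C
C → D
D → M
M → J
J → E
J → K
K → N
B → F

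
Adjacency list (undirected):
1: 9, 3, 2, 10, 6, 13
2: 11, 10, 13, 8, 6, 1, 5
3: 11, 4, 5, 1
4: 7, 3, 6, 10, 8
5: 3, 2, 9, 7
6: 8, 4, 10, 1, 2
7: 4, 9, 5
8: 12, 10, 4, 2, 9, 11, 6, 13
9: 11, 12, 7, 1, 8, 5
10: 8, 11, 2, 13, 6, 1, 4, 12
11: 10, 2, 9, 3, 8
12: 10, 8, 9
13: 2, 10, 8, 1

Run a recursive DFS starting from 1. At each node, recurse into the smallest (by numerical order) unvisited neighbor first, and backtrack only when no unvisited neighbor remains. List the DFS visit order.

Visit 1
1 → 2
2 → 5
5 → 3
3 → 4
4 → 6
6 → 8
8 → 9
9 → 7
9 → 11
11 → 10
10 → 12
10 → 13

1, 2, 5, 3, 4, 6, 8, 9, 7, 11, 10, 12, 13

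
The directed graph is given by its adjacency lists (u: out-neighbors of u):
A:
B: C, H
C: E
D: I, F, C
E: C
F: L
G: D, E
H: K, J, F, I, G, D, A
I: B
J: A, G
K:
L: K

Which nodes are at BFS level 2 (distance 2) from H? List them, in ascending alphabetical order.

B, C, E, L

Level 0: H
Level 1: A, D, F, G, I, J, K
Level 2: B, C, E, L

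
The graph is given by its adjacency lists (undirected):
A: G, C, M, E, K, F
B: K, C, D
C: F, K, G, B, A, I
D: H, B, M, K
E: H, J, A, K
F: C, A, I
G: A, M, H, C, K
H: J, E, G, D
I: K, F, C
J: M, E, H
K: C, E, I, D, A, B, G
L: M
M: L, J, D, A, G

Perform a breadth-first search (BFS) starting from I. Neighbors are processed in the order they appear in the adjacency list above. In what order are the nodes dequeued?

I, K, F, C, E, D, A, B, G, H, J, M, L

Visit I; enqueue K, F, C → queue [K, F, C]
Visit K; enqueue E, D, A, B, G → queue [F, C, E, D, A, B, G]
Visit F → queue [C, E, D, A, B, G]
Visit C → queue [E, D, A, B, G]
Visit E; enqueue H, J → queue [D, A, B, G, H, J]
Visit D; enqueue M → queue [A, B, G, H, J, M]
Visit A → queue [B, G, H, J, M]
Visit B → queue [G, H, J, M]
Visit G → queue [H, J, M]
Visit H → queue [J, M]
Visit J → queue [M]
Visit M; enqueue L → queue [L]
Visit L → queue []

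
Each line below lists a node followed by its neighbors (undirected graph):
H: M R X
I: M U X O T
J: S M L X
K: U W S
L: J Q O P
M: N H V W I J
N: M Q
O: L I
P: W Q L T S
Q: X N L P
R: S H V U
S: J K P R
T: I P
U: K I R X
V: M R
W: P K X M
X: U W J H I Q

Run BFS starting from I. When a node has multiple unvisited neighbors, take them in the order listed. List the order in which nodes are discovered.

I M U X O T N H V W J K R Q L P S

Visit I; enqueue M, U, X, O, T → queue [M, U, X, O, T]
Visit M; enqueue N, H, V, W, J → queue [U, X, O, T, N, H, V, W, J]
Visit U; enqueue K, R → queue [X, O, T, N, H, V, W, J, K, R]
Visit X; enqueue Q → queue [O, T, N, H, V, W, J, K, R, Q]
Visit O; enqueue L → queue [T, N, H, V, W, J, K, R, Q, L]
Visit T; enqueue P → queue [N, H, V, W, J, K, R, Q, L, P]
Visit N → queue [H, V, W, J, K, R, Q, L, P]
Visit H → queue [V, W, J, K, R, Q, L, P]
Visit V → queue [W, J, K, R, Q, L, P]
Visit W → queue [J, K, R, Q, L, P]
Visit J; enqueue S → queue [K, R, Q, L, P, S]
Visit K → queue [R, Q, L, P, S]
Visit R → queue [Q, L, P, S]
Visit Q → queue [L, P, S]
Visit L → queue [P, S]
Visit P → queue [S]
Visit S → queue []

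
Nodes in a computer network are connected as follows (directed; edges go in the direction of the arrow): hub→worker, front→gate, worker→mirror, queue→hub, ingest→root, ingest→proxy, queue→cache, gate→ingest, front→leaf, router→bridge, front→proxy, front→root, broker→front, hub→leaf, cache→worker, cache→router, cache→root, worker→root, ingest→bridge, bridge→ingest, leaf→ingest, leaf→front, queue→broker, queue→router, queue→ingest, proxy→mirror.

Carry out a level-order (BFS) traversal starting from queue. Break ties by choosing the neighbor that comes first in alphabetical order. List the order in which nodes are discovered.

queue -> broker -> cache -> hub -> ingest -> router -> front -> root -> worker -> leaf -> bridge -> proxy -> gate -> mirror

Visit queue; enqueue broker, cache, hub, ingest, router → queue [broker, cache, hub, ingest, router]
Visit broker; enqueue front → queue [cache, hub, ingest, router, front]
Visit cache; enqueue root, worker → queue [hub, ingest, router, front, root, worker]
Visit hub; enqueue leaf → queue [ingest, router, front, root, worker, leaf]
Visit ingest; enqueue bridge, proxy → queue [router, front, root, worker, leaf, bridge, proxy]
Visit router → queue [front, root, worker, leaf, bridge, proxy]
Visit front; enqueue gate → queue [root, worker, leaf, bridge, proxy, gate]
Visit root → queue [worker, leaf, bridge, proxy, gate]
Visit worker; enqueue mirror → queue [leaf, bridge, proxy, gate, mirror]
Visit leaf → queue [bridge, proxy, gate, mirror]
Visit bridge → queue [proxy, gate, mirror]
Visit proxy → queue [gate, mirror]
Visit gate → queue [mirror]
Visit mirror → queue []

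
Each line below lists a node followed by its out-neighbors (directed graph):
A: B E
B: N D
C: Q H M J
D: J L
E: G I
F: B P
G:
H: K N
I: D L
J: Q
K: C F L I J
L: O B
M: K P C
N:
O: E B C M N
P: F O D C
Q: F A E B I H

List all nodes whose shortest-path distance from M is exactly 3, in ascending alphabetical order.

A, B, E, N

Level 0: M
Level 1: C, K, P
Level 2: D, F, H, I, J, L, O, Q
Level 3: A, B, E, N
Level 4: G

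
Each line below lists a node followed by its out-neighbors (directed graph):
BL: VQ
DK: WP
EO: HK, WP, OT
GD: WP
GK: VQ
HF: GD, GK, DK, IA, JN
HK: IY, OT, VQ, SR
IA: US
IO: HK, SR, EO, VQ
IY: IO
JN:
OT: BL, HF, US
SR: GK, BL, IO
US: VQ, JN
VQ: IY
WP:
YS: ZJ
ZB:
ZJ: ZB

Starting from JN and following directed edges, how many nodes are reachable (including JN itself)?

1

BFS from JN visits: JN
Reachable nodes: 1 of 19 total.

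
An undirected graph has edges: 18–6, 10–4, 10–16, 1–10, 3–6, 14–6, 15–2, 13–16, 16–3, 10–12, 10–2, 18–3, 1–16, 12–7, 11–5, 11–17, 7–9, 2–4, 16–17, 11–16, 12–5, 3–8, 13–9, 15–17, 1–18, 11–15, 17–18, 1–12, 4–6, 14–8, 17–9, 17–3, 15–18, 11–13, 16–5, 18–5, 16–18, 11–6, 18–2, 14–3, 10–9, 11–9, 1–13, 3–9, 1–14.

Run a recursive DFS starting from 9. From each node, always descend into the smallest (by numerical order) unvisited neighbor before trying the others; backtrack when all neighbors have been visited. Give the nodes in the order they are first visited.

9, 3, 6, 4, 2, 10, 1, 12, 5, 11, 13, 16, 17, 15, 18, 7, 14, 8

Visit 9
9 → 3
3 → 6
6 → 4
4 → 2
2 → 10
10 → 1
1 → 12
12 → 5
5 → 11
11 → 13
13 → 16
16 → 17
17 → 15
15 → 18
12 → 7
1 → 14
14 → 8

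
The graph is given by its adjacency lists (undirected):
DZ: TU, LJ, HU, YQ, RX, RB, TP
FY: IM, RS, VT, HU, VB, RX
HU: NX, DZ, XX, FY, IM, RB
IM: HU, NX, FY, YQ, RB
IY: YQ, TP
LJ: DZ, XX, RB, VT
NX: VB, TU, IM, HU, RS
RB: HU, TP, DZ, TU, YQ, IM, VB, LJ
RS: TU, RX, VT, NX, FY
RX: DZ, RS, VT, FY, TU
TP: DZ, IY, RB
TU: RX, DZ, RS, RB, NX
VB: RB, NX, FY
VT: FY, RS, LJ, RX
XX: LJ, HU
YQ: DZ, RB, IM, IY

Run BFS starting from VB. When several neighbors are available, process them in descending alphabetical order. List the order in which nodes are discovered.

VB, RB, NX, FY, YQ, TU, TP, LJ, IM, HU, DZ, RS, VT, RX, IY, XX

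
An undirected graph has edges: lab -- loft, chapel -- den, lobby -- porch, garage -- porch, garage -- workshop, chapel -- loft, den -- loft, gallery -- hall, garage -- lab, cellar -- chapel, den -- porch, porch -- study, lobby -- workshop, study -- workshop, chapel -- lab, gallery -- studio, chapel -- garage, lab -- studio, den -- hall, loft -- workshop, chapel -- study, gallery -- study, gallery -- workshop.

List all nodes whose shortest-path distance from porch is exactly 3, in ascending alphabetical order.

cellar, studio

Level 0: porch
Level 1: den, garage, lobby, study
Level 2: chapel, gallery, hall, lab, loft, workshop
Level 3: cellar, studio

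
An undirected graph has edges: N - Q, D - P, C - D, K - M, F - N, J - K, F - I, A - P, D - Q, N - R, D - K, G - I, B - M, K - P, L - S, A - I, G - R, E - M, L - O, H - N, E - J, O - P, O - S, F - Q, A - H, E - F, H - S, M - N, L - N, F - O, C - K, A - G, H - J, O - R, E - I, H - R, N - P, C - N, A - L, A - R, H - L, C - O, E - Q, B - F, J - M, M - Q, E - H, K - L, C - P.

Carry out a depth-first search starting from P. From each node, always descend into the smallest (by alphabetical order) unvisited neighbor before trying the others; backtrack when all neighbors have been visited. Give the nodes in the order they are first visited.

P → A → G → I → E → F → B → M → J → H → L → K → C → D → Q → N → R → O → S

Visit P
P → A
A → G
G → I
I → E
E → F
F → B
B → M
M → J
J → H
H → L
L → K
K → C
C → D
D → Q
Q → N
N → R
R → O
O → S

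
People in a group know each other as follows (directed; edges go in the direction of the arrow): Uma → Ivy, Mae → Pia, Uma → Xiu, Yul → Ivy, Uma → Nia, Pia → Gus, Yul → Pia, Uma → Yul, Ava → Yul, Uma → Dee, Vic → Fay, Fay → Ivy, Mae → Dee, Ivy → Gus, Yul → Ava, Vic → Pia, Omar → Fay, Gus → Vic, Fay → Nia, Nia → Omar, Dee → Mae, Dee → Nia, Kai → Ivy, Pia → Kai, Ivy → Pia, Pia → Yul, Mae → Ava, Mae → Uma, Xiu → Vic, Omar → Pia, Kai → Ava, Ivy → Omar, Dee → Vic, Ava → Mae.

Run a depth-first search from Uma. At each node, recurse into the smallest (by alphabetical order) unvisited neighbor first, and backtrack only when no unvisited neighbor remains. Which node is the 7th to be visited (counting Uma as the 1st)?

Gus

Visit Uma
Uma → Dee
Dee → Mae
Mae → Ava
Ava → Yul
Yul → Ivy
Ivy → Gus
Gus → Vic
Vic → Fay
Fay → Nia
Nia → Omar
Omar → Pia
Pia → Kai
Uma → Xiu

Visit order: Uma, Dee, Mae, Ava, Yul, Ivy, Gus, Vic, Fay, Nia, Omar, Pia, Kai, Xiu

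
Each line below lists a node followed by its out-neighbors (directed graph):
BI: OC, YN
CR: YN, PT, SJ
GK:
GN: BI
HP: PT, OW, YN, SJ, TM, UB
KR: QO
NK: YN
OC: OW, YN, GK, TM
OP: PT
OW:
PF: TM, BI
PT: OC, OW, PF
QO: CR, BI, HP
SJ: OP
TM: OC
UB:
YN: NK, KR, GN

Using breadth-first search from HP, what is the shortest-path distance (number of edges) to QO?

Level 0: HP
Level 1: OW, PT, SJ, TM, UB, YN
Level 2: GN, KR, NK, OC, OP, PF
Level 3: BI, GK, QO
Level 4: CR
QO first appears at level 3.

3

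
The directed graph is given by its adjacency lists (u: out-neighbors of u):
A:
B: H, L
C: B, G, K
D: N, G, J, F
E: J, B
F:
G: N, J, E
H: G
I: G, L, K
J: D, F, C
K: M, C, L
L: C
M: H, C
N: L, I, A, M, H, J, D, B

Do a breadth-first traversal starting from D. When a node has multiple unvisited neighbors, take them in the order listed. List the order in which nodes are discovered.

D N G J F L I A M H B E C K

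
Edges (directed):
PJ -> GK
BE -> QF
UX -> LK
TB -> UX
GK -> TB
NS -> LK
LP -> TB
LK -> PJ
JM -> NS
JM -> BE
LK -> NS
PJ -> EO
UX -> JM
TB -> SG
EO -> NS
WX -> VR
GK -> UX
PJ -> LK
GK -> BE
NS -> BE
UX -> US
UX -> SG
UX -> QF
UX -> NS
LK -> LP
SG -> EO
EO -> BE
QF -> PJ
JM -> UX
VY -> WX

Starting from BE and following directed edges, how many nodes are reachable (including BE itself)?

13

BFS from BE visits: BE, QF, PJ, LK, GK, EO, NS, LP, UX, TB, US, SG, JM
Reachable nodes: 13 of 16 total.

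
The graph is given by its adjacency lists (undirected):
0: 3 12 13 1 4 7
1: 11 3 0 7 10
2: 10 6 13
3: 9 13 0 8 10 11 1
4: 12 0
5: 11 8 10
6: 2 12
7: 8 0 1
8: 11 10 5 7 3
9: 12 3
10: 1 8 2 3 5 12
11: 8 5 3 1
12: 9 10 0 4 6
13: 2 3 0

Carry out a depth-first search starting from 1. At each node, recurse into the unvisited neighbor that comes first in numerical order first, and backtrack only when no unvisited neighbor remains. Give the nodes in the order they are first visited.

1 0 3 8 5 10 2 6 12 4 9 13 11 7

Visit 1
1 → 0
0 → 3
3 → 8
8 → 5
5 → 10
10 → 2
2 → 6
6 → 12
12 → 4
12 → 9
2 → 13
5 → 11
8 → 7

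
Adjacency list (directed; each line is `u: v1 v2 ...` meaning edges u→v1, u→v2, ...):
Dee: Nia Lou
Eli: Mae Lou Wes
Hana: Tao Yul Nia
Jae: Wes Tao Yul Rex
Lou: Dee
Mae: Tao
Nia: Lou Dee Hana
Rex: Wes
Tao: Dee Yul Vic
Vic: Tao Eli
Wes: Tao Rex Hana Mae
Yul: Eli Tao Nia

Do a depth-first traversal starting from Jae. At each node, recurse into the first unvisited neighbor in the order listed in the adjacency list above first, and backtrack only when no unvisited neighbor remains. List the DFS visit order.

Jae -> Wes -> Tao -> Dee -> Nia -> Lou -> Hana -> Yul -> Eli -> Mae -> Vic -> Rex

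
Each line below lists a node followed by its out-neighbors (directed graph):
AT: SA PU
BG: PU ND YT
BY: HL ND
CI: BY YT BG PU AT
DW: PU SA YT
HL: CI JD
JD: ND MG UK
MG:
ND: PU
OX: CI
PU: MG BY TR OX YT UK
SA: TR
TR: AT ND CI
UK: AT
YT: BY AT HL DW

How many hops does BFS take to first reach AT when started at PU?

Level 0: PU
Level 1: BY, MG, OX, TR, UK, YT
Level 2: AT, CI, DW, HL, ND
Level 3: BG, JD, SA
AT first appears at level 2.

2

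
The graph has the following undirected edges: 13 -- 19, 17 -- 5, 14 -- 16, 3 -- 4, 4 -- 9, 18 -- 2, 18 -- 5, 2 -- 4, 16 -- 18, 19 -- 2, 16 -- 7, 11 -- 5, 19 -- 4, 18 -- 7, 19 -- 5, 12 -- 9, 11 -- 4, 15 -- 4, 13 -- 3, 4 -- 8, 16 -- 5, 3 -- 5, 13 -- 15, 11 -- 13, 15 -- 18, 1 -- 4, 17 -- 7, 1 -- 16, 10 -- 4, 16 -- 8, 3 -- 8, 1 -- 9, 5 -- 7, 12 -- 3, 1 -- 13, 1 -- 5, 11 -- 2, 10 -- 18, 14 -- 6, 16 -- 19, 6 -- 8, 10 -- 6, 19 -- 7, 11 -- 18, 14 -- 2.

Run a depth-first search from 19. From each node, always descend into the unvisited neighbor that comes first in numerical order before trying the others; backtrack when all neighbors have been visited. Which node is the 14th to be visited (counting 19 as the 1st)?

17

Visit 19
19 → 2
2 → 4
4 → 1
1 → 5
5 → 3
3 → 8
8 → 6
6 → 10
10 → 18
18 → 7
7 → 16
16 → 14
7 → 17
18 → 11
11 → 13
13 → 15
3 → 12
12 → 9

Visit order: 19, 2, 4, 1, 5, 3, 8, 6, 10, 18, 7, 16, 14, 17, 11, 13, 15, 12, 9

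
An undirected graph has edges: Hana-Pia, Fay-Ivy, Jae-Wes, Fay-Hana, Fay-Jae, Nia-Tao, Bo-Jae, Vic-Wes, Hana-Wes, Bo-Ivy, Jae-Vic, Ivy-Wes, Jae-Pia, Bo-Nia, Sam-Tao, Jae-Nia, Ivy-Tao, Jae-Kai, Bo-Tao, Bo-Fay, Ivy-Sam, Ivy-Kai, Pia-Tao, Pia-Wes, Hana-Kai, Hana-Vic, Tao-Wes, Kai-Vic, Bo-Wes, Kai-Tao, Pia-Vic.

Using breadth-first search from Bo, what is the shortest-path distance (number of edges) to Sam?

Level 0: Bo
Level 1: Fay, Ivy, Jae, Nia, Tao, Wes
Level 2: Hana, Kai, Pia, Sam, Vic
Sam first appears at level 2.

2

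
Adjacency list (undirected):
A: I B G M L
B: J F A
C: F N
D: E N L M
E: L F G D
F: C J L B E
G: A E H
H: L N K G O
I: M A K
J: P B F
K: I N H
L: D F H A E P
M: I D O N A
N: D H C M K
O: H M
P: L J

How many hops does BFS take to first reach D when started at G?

2

Level 0: G
Level 1: A, E, H
Level 2: B, D, F, I, K, L, M, N, O
Level 3: C, J, P
D first appears at level 2.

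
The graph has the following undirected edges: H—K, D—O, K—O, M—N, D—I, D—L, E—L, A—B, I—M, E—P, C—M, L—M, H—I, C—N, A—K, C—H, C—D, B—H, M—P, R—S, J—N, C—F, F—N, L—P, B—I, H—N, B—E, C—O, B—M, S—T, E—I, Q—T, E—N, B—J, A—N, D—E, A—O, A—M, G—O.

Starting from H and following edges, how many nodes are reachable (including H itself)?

BFS from H visits: H, B, C, I, K, N, A, E, J, M, D, F, O, L, P, G
Reachable nodes: 16 of 20 total.

16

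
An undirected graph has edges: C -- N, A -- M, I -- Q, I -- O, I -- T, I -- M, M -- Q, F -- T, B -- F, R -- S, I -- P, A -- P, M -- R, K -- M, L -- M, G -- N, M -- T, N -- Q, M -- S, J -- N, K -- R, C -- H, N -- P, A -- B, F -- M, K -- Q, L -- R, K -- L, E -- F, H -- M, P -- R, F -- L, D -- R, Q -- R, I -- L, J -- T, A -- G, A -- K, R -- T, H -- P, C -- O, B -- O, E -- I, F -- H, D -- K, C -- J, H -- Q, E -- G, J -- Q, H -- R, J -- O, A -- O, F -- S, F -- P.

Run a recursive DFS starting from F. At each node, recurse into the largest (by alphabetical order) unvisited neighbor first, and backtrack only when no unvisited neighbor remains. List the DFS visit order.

F T R S M Q N P I O J C H B A K L D G E

Visit F
F → T
T → R
R → S
S → M
M → Q
Q → N
N → P
P → I
I → O
O → J
J → C
C → H
O → B
B → A
A → K
K → L
K → D
A → G
G → E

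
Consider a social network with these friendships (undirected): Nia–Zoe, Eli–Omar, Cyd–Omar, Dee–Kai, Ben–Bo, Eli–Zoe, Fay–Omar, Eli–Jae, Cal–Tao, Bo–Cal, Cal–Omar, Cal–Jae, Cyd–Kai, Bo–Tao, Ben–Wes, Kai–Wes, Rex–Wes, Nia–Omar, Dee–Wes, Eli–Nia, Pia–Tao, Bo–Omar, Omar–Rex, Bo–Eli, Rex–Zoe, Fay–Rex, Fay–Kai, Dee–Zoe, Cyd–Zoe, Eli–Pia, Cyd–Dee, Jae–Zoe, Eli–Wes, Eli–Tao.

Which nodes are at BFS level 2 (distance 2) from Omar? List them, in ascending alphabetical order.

Level 0: Omar
Level 1: Bo, Cal, Cyd, Eli, Fay, Nia, Rex
Level 2: Ben, Dee, Jae, Kai, Pia, Tao, Wes, Zoe

Ben, Dee, Jae, Kai, Pia, Tao, Wes, Zoe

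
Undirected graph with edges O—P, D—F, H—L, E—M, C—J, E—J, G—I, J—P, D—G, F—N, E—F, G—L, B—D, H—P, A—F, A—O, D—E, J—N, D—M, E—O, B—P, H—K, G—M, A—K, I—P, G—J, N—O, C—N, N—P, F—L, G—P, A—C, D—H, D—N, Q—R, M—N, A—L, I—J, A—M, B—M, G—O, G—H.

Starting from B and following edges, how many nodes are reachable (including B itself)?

16

BFS from B visits: B, P, M, D, O, N, J, I, H, G, E, A, F, C, L, K
Reachable nodes: 16 of 18 total.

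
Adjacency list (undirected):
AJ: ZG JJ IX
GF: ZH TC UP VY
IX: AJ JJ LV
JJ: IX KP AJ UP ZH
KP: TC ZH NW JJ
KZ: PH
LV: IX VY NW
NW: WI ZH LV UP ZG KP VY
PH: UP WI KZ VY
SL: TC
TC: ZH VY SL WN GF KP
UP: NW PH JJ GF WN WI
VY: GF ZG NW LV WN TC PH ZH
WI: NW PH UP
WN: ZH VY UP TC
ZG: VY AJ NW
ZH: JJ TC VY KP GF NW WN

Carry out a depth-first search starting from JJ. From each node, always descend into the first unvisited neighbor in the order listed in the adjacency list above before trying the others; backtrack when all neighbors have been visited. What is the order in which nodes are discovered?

JJ -> IX -> AJ -> ZG -> VY -> GF -> ZH -> TC -> SL -> WN -> UP -> NW -> WI -> PH -> KZ -> LV -> KP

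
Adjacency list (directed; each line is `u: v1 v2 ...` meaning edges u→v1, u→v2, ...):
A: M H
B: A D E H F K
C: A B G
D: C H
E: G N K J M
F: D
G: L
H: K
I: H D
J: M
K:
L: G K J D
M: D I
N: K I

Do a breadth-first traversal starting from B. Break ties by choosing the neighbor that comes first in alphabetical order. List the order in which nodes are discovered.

Visit B; enqueue A, D, E, F, H, K → queue [A, D, E, F, H, K]
Visit A; enqueue M → queue [D, E, F, H, K, M]
Visit D; enqueue C → queue [E, F, H, K, M, C]
Visit E; enqueue G, J, N → queue [F, H, K, M, C, G, J, N]
Visit F → queue [H, K, M, C, G, J, N]
Visit H → queue [K, M, C, G, J, N]
Visit K → queue [M, C, G, J, N]
Visit M; enqueue I → queue [C, G, J, N, I]
Visit C → queue [G, J, N, I]
Visit G; enqueue L → queue [J, N, I, L]
Visit J → queue [N, I, L]
Visit N → queue [I, L]
Visit I → queue [L]
Visit L → queue []

B, A, D, E, F, H, K, M, C, G, J, N, I, L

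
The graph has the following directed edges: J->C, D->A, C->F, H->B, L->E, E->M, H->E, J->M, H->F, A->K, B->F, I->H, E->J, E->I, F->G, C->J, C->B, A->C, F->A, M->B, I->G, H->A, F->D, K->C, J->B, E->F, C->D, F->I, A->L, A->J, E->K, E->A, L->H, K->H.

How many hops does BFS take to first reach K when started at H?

2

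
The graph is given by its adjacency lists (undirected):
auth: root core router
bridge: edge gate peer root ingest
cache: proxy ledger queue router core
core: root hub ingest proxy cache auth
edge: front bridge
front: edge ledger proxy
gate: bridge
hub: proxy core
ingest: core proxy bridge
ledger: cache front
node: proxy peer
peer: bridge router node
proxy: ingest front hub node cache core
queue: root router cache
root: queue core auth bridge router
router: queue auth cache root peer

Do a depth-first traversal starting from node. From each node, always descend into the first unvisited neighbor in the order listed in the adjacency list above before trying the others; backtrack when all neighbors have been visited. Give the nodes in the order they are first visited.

node proxy ingest core root queue router auth cache ledger front edge bridge gate peer hub

Visit node
node → proxy
proxy → ingest
ingest → core
core → root
root → queue
queue → router
router → auth
router → cache
cache → ledger
ledger → front
front → edge
edge → bridge
bridge → gate
bridge → peer
core → hub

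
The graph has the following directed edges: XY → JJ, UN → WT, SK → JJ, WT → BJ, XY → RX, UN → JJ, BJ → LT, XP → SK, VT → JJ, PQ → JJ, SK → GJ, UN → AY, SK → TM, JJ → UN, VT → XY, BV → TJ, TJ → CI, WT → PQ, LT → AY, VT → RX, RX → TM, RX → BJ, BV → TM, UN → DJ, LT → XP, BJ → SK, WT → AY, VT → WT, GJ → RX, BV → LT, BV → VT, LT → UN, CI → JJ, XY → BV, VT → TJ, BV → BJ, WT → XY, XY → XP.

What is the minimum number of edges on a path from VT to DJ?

3

Level 0: VT
Level 1: JJ, RX, TJ, WT, XY
Level 2: AY, BJ, BV, CI, PQ, TM, UN, XP
Level 3: DJ, LT, SK
Level 4: GJ
DJ first appears at level 3.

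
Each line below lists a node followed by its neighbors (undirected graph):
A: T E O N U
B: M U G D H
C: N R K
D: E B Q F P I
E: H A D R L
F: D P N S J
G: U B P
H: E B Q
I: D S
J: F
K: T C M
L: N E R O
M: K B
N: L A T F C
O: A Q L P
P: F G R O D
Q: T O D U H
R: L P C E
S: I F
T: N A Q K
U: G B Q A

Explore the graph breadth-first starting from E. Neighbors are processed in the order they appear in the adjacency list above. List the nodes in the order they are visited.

E, H, A, D, R, L, B, Q, T, O, N, U, F, P, I, C, M, G, K, S, J

Visit E; enqueue H, A, D, R, L → queue [H, A, D, R, L]
Visit H; enqueue B, Q → queue [A, D, R, L, B, Q]
Visit A; enqueue T, O, N, U → queue [D, R, L, B, Q, T, O, N, U]
Visit D; enqueue F, P, I → queue [R, L, B, Q, T, O, N, U, F, P, I]
Visit R; enqueue C → queue [L, B, Q, T, O, N, U, F, P, I, C]
Visit L → queue [B, Q, T, O, N, U, F, P, I, C]
Visit B; enqueue M, G → queue [Q, T, O, N, U, F, P, I, C, M, G]
Visit Q → queue [T, O, N, U, F, P, I, C, M, G]
Visit T; enqueue K → queue [O, N, U, F, P, I, C, M, G, K]
Visit O → queue [N, U, F, P, I, C, M, G, K]
Visit N → queue [U, F, P, I, C, M, G, K]
Visit U → queue [F, P, I, C, M, G, K]
Visit F; enqueue S, J → queue [P, I, C, M, G, K, S, J]
Visit P → queue [I, C, M, G, K, S, J]
Visit I → queue [C, M, G, K, S, J]
Visit C → queue [M, G, K, S, J]
Visit M → queue [G, K, S, J]
Visit G → queue [K, S, J]
Visit K → queue [S, J]
Visit S → queue [J]
Visit J → queue []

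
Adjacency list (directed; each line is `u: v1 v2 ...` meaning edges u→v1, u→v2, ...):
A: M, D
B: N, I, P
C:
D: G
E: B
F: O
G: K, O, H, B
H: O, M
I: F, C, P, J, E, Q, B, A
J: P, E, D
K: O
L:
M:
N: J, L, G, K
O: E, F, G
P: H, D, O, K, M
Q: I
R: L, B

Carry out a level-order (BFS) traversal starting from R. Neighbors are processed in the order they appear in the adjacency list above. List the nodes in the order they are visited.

R L B N I P J G K F C E Q A H D O M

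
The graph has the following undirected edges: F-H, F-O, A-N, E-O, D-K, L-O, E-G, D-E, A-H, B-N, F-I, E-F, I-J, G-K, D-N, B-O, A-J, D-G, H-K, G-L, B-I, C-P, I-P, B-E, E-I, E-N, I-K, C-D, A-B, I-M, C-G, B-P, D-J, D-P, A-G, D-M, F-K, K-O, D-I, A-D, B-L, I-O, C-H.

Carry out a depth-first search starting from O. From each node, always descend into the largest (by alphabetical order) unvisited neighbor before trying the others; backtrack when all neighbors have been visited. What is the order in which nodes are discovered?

O, L, G, K, I, P, D, N, E, F, H, C, A, J, B, M

Visit O
O → L
L → G
G → K
K → I
I → P
P → D
D → N
N → E
E → F
F → H
H → C
H → A
A → J
A → B
D → M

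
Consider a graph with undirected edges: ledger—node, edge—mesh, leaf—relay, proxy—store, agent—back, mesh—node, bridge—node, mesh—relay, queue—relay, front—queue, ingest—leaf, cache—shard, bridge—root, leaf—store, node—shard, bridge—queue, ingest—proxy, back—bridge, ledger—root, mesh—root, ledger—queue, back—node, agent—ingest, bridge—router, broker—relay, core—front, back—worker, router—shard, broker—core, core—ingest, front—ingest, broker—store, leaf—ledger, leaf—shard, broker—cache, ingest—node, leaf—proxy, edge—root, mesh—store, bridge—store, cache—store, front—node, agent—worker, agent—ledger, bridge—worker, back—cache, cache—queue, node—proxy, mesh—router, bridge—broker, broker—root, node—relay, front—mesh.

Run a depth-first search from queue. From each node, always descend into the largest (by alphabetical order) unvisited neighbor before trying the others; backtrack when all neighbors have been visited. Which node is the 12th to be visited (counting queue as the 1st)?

edge

Visit queue
queue → relay
relay → node
node → shard
shard → router
router → mesh
mesh → store
store → proxy
proxy → leaf
leaf → ledger
ledger → root
root → edge
root → broker
broker → core
core → ingest
ingest → front
ingest → agent
agent → worker
worker → bridge
bridge → back
back → cache

Visit order: queue, relay, node, shard, router, mesh, store, proxy, leaf, ledger, root, edge, broker, core, ingest, front, agent, worker, bridge, back, cache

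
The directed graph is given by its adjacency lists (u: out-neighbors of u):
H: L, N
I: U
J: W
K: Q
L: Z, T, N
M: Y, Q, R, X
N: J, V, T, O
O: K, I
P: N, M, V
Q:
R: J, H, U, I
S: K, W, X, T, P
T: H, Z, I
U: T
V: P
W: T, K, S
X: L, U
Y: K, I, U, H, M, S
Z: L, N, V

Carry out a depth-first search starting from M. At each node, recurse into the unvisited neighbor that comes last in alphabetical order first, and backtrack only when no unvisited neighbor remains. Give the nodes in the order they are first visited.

Visit M
M → Y
Y → U
U → T
T → Z
Z → V
V → P
P → N
N → O
O → K
K → Q
O → I
N → J
J → W
W → S
S → X
X → L
T → H
M → R

M Y U T Z V P N O K Q I J W S X L H R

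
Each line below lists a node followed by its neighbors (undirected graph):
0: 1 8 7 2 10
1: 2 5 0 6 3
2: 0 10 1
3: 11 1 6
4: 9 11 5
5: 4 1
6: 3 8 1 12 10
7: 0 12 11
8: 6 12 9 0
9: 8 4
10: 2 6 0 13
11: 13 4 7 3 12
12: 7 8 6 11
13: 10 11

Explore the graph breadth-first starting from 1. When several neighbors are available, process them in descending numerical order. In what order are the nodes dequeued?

Visit 1; enqueue 6, 5, 3, 2, 0 → queue [6, 5, 3, 2, 0]
Visit 6; enqueue 12, 10, 8 → queue [5, 3, 2, 0, 12, 10, 8]
Visit 5; enqueue 4 → queue [3, 2, 0, 12, 10, 8, 4]
Visit 3; enqueue 11 → queue [2, 0, 12, 10, 8, 4, 11]
Visit 2 → queue [0, 12, 10, 8, 4, 11]
Visit 0; enqueue 7 → queue [12, 10, 8, 4, 11, 7]
Visit 12 → queue [10, 8, 4, 11, 7]
Visit 10; enqueue 13 → queue [8, 4, 11, 7, 13]
Visit 8; enqueue 9 → queue [4, 11, 7, 13, 9]
Visit 4 → queue [11, 7, 13, 9]
Visit 11 → queue [7, 13, 9]
Visit 7 → queue [13, 9]
Visit 13 → queue [9]
Visit 9 → queue []

1 -> 6 -> 5 -> 3 -> 2 -> 0 -> 12 -> 10 -> 8 -> 4 -> 11 -> 7 -> 13 -> 9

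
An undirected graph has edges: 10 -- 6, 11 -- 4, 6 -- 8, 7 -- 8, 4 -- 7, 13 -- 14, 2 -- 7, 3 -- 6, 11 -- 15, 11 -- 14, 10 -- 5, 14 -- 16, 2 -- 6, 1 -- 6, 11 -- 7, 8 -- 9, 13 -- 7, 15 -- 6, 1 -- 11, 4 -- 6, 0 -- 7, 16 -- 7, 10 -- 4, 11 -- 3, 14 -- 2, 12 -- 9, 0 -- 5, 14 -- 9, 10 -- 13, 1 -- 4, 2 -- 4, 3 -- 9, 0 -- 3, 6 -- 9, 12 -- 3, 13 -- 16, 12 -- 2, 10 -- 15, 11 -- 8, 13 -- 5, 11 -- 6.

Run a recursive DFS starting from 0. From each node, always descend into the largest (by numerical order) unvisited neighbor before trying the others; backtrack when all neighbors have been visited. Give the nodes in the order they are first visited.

Visit 0
0 → 7
7 → 16
16 → 14
14 → 13
13 → 10
10 → 15
15 → 11
11 → 8
8 → 9
9 → 12
12 → 3
3 → 6
6 → 4
4 → 2
4 → 1
10 → 5

0 -> 7 -> 16 -> 14 -> 13 -> 10 -> 15 -> 11 -> 8 -> 9 -> 12 -> 3 -> 6 -> 4 -> 2 -> 1 -> 5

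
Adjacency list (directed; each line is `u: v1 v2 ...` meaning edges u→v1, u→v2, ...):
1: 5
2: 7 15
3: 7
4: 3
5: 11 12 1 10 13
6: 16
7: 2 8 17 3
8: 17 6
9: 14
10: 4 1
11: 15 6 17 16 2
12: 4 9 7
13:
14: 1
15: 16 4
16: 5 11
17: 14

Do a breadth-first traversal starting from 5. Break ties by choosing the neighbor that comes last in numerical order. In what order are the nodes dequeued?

5 -> 13 -> 12 -> 11 -> 10 -> 1 -> 9 -> 7 -> 4 -> 17 -> 16 -> 15 -> 6 -> 2 -> 14 -> 8 -> 3

Visit 5; enqueue 13, 12, 11, 10, 1 → queue [13, 12, 11, 10, 1]
Visit 13 → queue [12, 11, 10, 1]
Visit 12; enqueue 9, 7, 4 → queue [11, 10, 1, 9, 7, 4]
Visit 11; enqueue 17, 16, 15, 6, 2 → queue [10, 1, 9, 7, 4, 17, 16, 15, 6, 2]
Visit 10 → queue [1, 9, 7, 4, 17, 16, 15, 6, 2]
Visit 1 → queue [9, 7, 4, 17, 16, 15, 6, 2]
Visit 9; enqueue 14 → queue [7, 4, 17, 16, 15, 6, 2, 14]
Visit 7; enqueue 8, 3 → queue [4, 17, 16, 15, 6, 2, 14, 8, 3]
Visit 4 → queue [17, 16, 15, 6, 2, 14, 8, 3]
Visit 17 → queue [16, 15, 6, 2, 14, 8, 3]
Visit 16 → queue [15, 6, 2, 14, 8, 3]
Visit 15 → queue [6, 2, 14, 8, 3]
Visit 6 → queue [2, 14, 8, 3]
Visit 2 → queue [14, 8, 3]
Visit 14 → queue [8, 3]
Visit 8 → queue [3]
Visit 3 → queue []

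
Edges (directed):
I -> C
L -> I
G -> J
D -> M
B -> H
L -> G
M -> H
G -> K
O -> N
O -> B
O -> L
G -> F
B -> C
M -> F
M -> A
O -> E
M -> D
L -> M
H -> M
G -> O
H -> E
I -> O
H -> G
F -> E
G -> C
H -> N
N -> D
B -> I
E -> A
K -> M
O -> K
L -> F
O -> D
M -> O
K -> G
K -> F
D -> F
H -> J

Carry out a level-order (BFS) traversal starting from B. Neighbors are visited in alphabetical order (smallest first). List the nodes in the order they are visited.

B, C, H, I, E, G, J, M, N, O, A, F, K, D, L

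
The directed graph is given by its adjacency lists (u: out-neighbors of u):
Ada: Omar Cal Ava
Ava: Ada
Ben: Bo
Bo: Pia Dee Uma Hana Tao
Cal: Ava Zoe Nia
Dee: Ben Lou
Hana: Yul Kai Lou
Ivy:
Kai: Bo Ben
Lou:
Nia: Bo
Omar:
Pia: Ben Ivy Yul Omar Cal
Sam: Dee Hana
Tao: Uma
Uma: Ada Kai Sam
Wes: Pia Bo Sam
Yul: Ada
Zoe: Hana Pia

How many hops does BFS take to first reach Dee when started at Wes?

2

Level 0: Wes
Level 1: Bo, Pia, Sam
Level 2: Ben, Cal, Dee, Hana, Ivy, Omar, Tao, Uma, Yul
Level 3: Ada, Ava, Kai, Lou, Nia, Zoe
Dee first appears at level 2.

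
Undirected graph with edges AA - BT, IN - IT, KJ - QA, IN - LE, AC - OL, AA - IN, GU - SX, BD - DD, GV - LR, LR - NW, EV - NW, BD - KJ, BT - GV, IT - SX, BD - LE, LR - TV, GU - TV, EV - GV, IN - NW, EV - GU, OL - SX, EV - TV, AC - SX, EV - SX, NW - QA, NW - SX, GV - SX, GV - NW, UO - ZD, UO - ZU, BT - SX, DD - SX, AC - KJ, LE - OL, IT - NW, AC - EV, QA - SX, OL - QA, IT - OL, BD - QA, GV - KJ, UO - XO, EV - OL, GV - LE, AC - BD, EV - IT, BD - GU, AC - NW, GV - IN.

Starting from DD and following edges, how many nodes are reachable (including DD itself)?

18

BFS from DD visits: DD, SX, BD, QA, OL, NW, IT, GV, GU, EV, BT, AC, LE, KJ, LR, IN, TV, AA
Reachable nodes: 18 of 22 total.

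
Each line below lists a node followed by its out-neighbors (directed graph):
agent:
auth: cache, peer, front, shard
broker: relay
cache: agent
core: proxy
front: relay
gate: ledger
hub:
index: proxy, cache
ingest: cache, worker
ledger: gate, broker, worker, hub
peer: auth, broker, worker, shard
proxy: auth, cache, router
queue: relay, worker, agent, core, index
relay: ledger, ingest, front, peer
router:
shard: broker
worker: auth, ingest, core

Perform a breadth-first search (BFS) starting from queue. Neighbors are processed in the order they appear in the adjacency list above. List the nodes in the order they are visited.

Visit queue; enqueue relay, worker, agent, core, index → queue [relay, worker, agent, core, index]
Visit relay; enqueue ledger, ingest, front, peer → queue [worker, agent, core, index, ledger, ingest, front, peer]
Visit worker; enqueue auth → queue [agent, core, index, ledger, ingest, front, peer, auth]
Visit agent → queue [core, index, ledger, ingest, front, peer, auth]
Visit core; enqueue proxy → queue [index, ledger, ingest, front, peer, auth, proxy]
Visit index; enqueue cache → queue [ledger, ingest, front, peer, auth, proxy, cache]
Visit ledger; enqueue gate, broker, hub → queue [ingest, front, peer, auth, proxy, cache, gate, broker, hub]
Visit ingest → queue [front, peer, auth, proxy, cache, gate, broker, hub]
Visit front → queue [peer, auth, proxy, cache, gate, broker, hub]
Visit peer; enqueue shard → queue [auth, proxy, cache, gate, broker, hub, shard]
Visit auth → queue [proxy, cache, gate, broker, hub, shard]
Visit proxy; enqueue router → queue [cache, gate, broker, hub, shard, router]
Visit cache → queue [gate, broker, hub, shard, router]
Visit gate → queue [broker, hub, shard, router]
Visit broker → queue [hub, shard, router]
Visit hub → queue [shard, router]
Visit shard → queue [router]
Visit router → queue []

queue → relay → worker → agent → core → index → ledger → ingest → front → peer → auth → proxy → cache → gate → broker → hub → shard → router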